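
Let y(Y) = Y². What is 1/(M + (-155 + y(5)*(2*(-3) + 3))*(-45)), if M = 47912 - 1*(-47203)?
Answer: 1/105465 ≈ 9.4818e-6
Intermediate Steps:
M = 95115 (M = 47912 + 47203 = 95115)
1/(M + (-155 + y(5)*(2*(-3) + 3))*(-45)) = 1/(95115 + (-155 + 5²*(2*(-3) + 3))*(-45)) = 1/(95115 + (-155 + 25*(-6 + 3))*(-45)) = 1/(95115 + (-155 + 25*(-3))*(-45)) = 1/(95115 + (-155 - 75)*(-45)) = 1/(95115 - 230*(-45)) = 1/(95115 + 10350) = 1/105465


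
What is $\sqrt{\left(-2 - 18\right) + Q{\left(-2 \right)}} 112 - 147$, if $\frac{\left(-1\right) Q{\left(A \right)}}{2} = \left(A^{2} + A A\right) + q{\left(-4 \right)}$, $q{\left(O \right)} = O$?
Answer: $-147 + 224 i \sqrt{7} \approx -147.0 + 592.65 i$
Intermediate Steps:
$Q{\left(A \right)} = 8 - 4 A^{2}$ ($Q{\left(A \right)} = - 2 \left(\left(A^{2} + A A\right) - 4\right) = - 2 \left(\left(A^{2} + A^{2}\right) - 4\right) = - 2 \left(2 A^{2} - 4\right) = - 2 \left(-4 + 2 A^{2}\right) = 8 - 4 A^{2}$)
$\sqrt{\left(-2 - 18\right) + Q{\left(-2 \right)}} 112 - 147 = \sqrt{\left(-2 - 18\right) + \left(8 - 4 \left(-2\right)^{2}\right)} 112 - 147 = \sqrt{\left(-2 - 18\right) + \left(8 - 16\right)} 112 - 147 = \sqrt{-20 + \left(8 - 16\right)} 112 - 147 = \sqrt{-20 - 8} \cdot 112 - 147 = \sqrt{-28} \cdot 112 - 147 = 2 i \sqrt{7} \cdot 112 - 147 = 224 i \sqrt{7} - 147 = -147 + 224 i \sqrt{7}$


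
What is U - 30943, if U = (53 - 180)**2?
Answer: -14814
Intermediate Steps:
U = 16129 (U = (-127)**2 = 16129)
U - 30943 = 16129 - 30943 = -14814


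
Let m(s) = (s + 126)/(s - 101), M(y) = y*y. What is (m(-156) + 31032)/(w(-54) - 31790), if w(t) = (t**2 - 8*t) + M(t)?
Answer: -3987627/3280091 ≈ -1.2157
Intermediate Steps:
M(y) = y**2
w(t) = -8*t + 2*t**2 (w(t) = (t**2 - 8*t) + t**2 = -8*t + 2*t**2)
m(s) = (126 + s)/(-101 + s)
(m(-156) + 31032)/(w(-54) - 31790) = ((126 - 156)/(-101 - 156) + 31032)/(2*(-54)*(-4 - 54) - 31790) = (-30/(-257) + 31032)/(2*(-54)*(-58) - 31790) = (-1/257*(-30) + 31032)/(6264 - 31790) = (30/257 + 31032)/(-25526) = (7975254/257)*(-1/25526) = -3987627/3280091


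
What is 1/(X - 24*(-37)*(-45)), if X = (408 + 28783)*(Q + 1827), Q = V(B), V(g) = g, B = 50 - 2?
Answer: 1/54693165 ≈ 1.8284e-8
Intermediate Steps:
B = 48
Q = 48
X = 54733125 (X = (408 + 28783)*(48 + 1827) = 29191*1875 = 54733125)
1/(X - 24*(-37)*(-45)) = 1/(54733125 - 24*(-37)*(-45)) = 1/(54733125 + 888*(-45)) = 1/(54733125 - 39960) = 1/54693165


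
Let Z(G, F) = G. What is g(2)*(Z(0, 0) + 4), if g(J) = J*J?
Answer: 16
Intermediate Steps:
g(J) = J²
g(2)*(Z(0, 0) + 4) = 2²*(0 + 4) = 4*4 = 16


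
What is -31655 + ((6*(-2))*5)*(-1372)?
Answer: 50665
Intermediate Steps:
-31655 + ((6*(-2))*5)*(-1372) = -31655 - 12*5*(-1372) = -31655 - 60*(-1372) = -31655 + 82320 = 50665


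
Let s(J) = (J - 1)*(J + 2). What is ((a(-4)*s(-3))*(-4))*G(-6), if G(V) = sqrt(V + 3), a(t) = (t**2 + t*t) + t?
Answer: -448*I*sqrt(3) ≈ -775.96*I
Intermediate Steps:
a(t) = t + 2*t**2 (a(t) = (t**2 + t**2) + t = 2*t**2 + t = t + 2*t**2)
s(J) = (-1 + J)*(2 + J)
G(V) = sqrt(3 + V)
((a(-4)*s(-3))*(-4))*G(-6) = (((-4*(1 + 2*(-4)))*(-2 - 3 + (-3)**2))*(-4))*sqrt(3 - 6) = (((-4*(1 - 8))*(-2 - 3 + 9))*(-4))*sqrt(-3) = ((-4*(-7)*4)*(-4))*(I*sqrt(3)) = ((28*4)*(-4))*(I*sqrt(3)) = (112*(-4))*(I*sqrt(3)) = -448*I*sqrt(3)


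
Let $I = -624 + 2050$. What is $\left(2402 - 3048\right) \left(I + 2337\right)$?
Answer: $-2430898$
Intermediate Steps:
$I = 1426$
$\left(2402 - 3048\right) \left(I + 2337\right) = \left(2402 - 3048\right) \left(1426 + 2337\right) = \left(-646\right) 3763 = -2430898$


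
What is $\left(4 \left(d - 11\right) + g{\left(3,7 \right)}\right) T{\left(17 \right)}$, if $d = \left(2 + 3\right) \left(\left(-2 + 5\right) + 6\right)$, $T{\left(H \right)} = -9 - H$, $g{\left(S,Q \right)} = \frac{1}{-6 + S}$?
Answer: $- \frac{10582}{3} \approx -3527.3$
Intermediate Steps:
$d = 45$ ($d = 5 \left(3 + 6\right) = 5 \cdot 9 = 45$)
$\left(4 \left(d - 11\right) + g{\left(3,7 \right)}\right) T{\left(17 \right)} = \left(4 \left(45 - 11\right) + \frac{1}{-6 + 3}\right) \left(-9 - 17\right) = \left(4 \cdot 34 + \frac{1}{-3}\right) \left(-9 - 17\right) = \left(136 - \frac{1}{3}\right) \left(-26\right) = \frac{407}{3} \left(-26\right) = - \frac{10582}{3}$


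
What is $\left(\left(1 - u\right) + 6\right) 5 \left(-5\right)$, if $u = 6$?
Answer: $-25$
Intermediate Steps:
$\left(\left(1 - u\right) + 6\right) 5 \left(-5\right) = \left(\left(1 - 6\right) + 6\right) 5 \left(-5\right) = \left(-5 + 6\right) 5 \left(-5\right) = 1 \cdot 5 \left(-5\right) = 5 \left(-5\right) = -25$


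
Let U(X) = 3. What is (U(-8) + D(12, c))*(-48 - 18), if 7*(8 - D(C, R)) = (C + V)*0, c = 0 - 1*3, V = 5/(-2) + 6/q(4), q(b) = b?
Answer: -726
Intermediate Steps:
V = -1 (V = 5/(-2) + 6/4 = 5*(-1/2) + 6*(1/4) = -5/2 + 3/2 = -1)
c = -3 (c = 0 - 3 = -3)
D(C, R) = 8 (D(C, R) = 8 - (C - 1)*0/7 = 8 - (-1 + C)*0/7 = 8 - 1/7*0 = 8 + 0 = 8)
(U(-8) + D(12, c))*(-48 - 18) = (3 + 8)*(-48 - 18) = 11*(-66) = -726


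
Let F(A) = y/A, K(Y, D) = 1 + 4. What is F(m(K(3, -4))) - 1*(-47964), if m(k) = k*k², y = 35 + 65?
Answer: 239824/5 ≈ 47965.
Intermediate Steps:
y = 100
K(Y, D) = 5
m(k) = k³
F(A) = 100/A
F(m(K(3, -4))) - 1*(-47964) = 100/(5³) - 1*(-47964) = 100/125 + 47964 = 100*(1/125) + 47964 = ⅘ + 47964 = 239824/5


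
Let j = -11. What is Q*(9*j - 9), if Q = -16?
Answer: 1728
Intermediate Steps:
Q*(9*j - 9) = -16*(9*(-11) - 9) = -16*(-99 - 9) = -16*(-108) = 1728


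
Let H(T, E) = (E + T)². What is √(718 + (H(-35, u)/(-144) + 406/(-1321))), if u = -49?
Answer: √1166896103/1321 ≈ 25.859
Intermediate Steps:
√(718 + (H(-35, u)/(-144) + 406/(-1321))) = √(718 + ((-49 - 35)²/(-144) + 406/(-1321))) = √(718 + ((-84)²*(-1/144) + 406*(-1/1321))) = √(718 + (7056*(-1/144) - 406/1321)) = √(718 + (-49 - 406/1321)) = √(718 - 65135/1321) = √(883343/1321) = √1166896103/1321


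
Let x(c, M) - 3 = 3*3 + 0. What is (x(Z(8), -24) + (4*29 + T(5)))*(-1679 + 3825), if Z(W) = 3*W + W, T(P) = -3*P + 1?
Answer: 244644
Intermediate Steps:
T(P) = 1 - 3*P
Z(W) = 4*W
x(c, M) = 12 (x(c, M) = 3 + (3*3 + 0) = 3 + (9 + 0) = 3 + 9 = 12)
(x(Z(8), -24) + (4*29 + T(5)))*(-1679 + 3825) = (12 + (4*29 + (1 - 3*5)))*(-1679 + 3825) = (12 + (116 + (1 - 15)))*2146 = (12 + (116 - 14))*2146 = (12 + 102)*2146 = 114*2146 = 244644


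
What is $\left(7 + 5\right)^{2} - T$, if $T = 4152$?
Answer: $-4008$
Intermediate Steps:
$\left(7 + 5\right)^{2} - T = \left(7 + 5\right)^{2} - 4152 = 12^{2} - 4152 = 144 - 4152 = -4008$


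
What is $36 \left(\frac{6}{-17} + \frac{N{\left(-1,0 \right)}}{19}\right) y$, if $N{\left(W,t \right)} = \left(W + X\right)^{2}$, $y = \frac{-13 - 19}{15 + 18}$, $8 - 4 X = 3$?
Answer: $\frac{43368}{3553} \approx 12.206$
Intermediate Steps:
$X = \frac{5}{4}$ ($X = 2 - \frac{3}{4} = \frac{5}{4} \approx 1.25$)
$y = - \frac{32}{33} \approx -0.9697$
$N{\left(W,t \right)} = \left(\frac{5}{4} + W\right)^{2}$ ($N{\left(W,t \right)} = \left(W + \frac{5}{4}\right)^{2} = \left(\frac{5}{4} + W\right)^{2}$)
$36 \left(\frac{6}{-17} + \frac{N{\left(-1,0 \right)}}{19}\right) y = 36 \left(\frac{6}{-17} + \frac{\frac{1}{16} \left(5 + 4 \left(-1\right)\right)^{2}}{19}\right) \left(- \frac{32}{33}\right) = 36 \left(6 \left(- \frac{1}{17}\right) + \frac{\left(5 - 4\right)^{2}}{16} \cdot \frac{1}{19}\right) \left(- \frac{32}{33}\right) = 36 \left(- \frac{6}{17} + \frac{1^{2}}{16} \cdot \frac{1}{19}\right) \left(- \frac{32}{33}\right) = 36 \left(- \frac{6}{17} + \frac{1}{16} \cdot 1 \cdot \frac{1}{19}\right) \left(- \frac{32}{33}\right) = 36 \left(- \frac{6}{17} + \frac{1}{16} \cdot \frac{1}{19}\right) \left(- \frac{32}{33}\right) = 36 \left(- \frac{6}{17} + \frac{1}{304}\right) \left(- \frac{32}{33}\right) = 36 \left(- \frac{1807}{5168}\right) \left(- \frac{32}{33}\right) = \left(- \frac{16263}{1292}\right) \left(- \frac{32}{33}\right) = \frac{43368}{3553}$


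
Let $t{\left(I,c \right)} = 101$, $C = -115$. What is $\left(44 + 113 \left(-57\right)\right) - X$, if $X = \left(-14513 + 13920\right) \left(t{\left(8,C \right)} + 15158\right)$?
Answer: $9042190$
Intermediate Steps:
$X = -9048587$ ($X = \left(-14513 + 13920\right) \left(101 + 15158\right) = \left(-593\right) 15259 = -9048587$)
$\left(44 + 113 \left(-57\right)\right) - X = \left(44 + 113 \left(-57\right)\right) - -9048587 = \left(44 - 6441\right) + 9048587 = -6397 + 9048587 = 9042190$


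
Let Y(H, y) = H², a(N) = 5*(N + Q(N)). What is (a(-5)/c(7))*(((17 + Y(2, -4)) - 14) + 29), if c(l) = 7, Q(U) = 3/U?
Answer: -144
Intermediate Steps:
a(N) = 5*N + 15/N (a(N) = 5*(N + 3/N) = 5*N + 15/N)
(a(-5)/c(7))*(((17 + Y(2, -4)) - 14) + 29) = ((5*(-5) + 15/(-5))/7)*(((17 + 2²) - 14) + 29) = ((-25 + 15*(-⅕))*(⅐))*(((17 + 4) - 14) + 29) = ((-25 - 3)*(⅐))*((21 - 14) + 29) = (-28*⅐)*(7 + 29) = -4*36 = -144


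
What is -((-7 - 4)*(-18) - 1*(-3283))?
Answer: -3481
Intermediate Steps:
-((-7 - 4)*(-18) - 1*(-3283)) = -(-11*(-18) + 3283) = -(198 + 3283) = -1*3481 = -3481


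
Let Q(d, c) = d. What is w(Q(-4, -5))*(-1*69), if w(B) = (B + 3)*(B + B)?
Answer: -552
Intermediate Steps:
w(B) = 2*B*(3 + B) (w(B) = (3 + B)*(2*B) = 2*B*(3 + B))
w(Q(-4, -5))*(-1*69) = (2*(-4)*(3 - 4))*(-1*69) = (2*(-4)*(-1))*(-69) = 8*(-69) = -552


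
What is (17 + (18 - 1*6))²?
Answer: 841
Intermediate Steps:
(17 + (18 - 1*6))² = (17 + (18 - 6))² = (17 + 12)² = 29² = 841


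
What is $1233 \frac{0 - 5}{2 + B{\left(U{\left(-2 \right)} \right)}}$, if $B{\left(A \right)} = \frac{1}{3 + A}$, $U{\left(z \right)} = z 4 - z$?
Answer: $-3699$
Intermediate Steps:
$U{\left(z \right)} = 3 z$ ($U{\left(z \right)} = 4 z - z = 3 z$)
$1233 \frac{0 - 5}{2 + B{\left(U{\left(-2 \right)} \right)}} = 1233 \frac{0 - 5}{2 + \frac{1}{3 + 3 \left(-2\right)}} = 1233 \left(- \frac{5}{2 + \frac{1}{3 - 6}}\right) = 1233 \left(- \frac{5}{2 + \frac{1}{-3}}\right) = 1233 \left(- \frac{5}{2 - \frac{1}{3}}\right) = 1233 \left(- \frac{5}{\frac{5}{3}}\right) = 1233 \left(\left(-5\right) \frac{3}{5}\right) = 1233 \left(-3\right) = -3699$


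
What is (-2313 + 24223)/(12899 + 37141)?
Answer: 2191/5004 ≈ 0.43785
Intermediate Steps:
(-2313 + 24223)/(12899 + 37141) = 21910/50040 = 21910*(1/50040) = 2191/5004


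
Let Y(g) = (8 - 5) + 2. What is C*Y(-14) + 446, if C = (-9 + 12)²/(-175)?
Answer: 15601/35 ≈ 445.74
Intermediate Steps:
Y(g) = 5 (Y(g) = 3 + 2 = 5)
C = -9/175 (C = 3²*(-1/175) = 9*(-1/175) = -9/175 ≈ -0.051429)
C*Y(-14) + 446 = -9/175*5 + 446 = -9/35 + 446 = 15601/35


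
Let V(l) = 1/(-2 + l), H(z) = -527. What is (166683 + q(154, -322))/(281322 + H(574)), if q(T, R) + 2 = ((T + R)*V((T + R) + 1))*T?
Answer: 28194961/47454355 ≈ 0.59415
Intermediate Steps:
q(T, R) = -2 + T*(R + T)/(-1 + R + T) (q(T, R) = -2 + ((T + R)/(-2 + ((T + R) + 1)))*T = -2 + ((R + T)/(-2 + ((R + T) + 1)))*T = -2 + ((R + T)/(-2 + (1 + R + T)))*T = -2 + ((R + T)/(-1 + R + T))*T = -2 + T*(R + T)/(-1 + R + T))
(166683 + q(154, -322))/(281322 + H(574)) = (166683 + (2 + 154**2 - 2*(-322) - 2*154 - 322*154)/(-1 - 322 + 154))/(281322 - 527) = (166683 + (2 + 23716 + 644 - 308 - 49588)/(-169))/280795 = (166683 - 1/169*(-25534))*(1/280795) = (166683 + 25534/169)*(1/280795) = (28194961/169)*(1/280795) = 28194961/47454355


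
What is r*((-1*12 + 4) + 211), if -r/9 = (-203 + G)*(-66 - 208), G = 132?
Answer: -35542458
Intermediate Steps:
r = -175086 (r = -9*(-203 + 132)*(-66 - 208) = -(-639)*(-274) = -9*19454 = -175086)
r*((-1*12 + 4) + 211) = -175086*((-1*12 + 4) + 211) = -175086*((-12 + 4) + 211) = -175086*(-8 + 211) = -175086*203 = -35542458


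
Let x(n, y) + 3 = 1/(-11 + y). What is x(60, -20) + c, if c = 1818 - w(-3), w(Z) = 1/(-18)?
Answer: 1012783/558 ≈ 1815.0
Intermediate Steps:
x(n, y) = -3 + 1/(-11 + y)
w(Z) = -1/18
c = 32725/18 (c = 1818 - 1*(-1/18) = 1818 + 1/18 = 32725/18 ≈ 1818.1)
x(60, -20) + c = (34 - 3*(-20))/(-11 - 20) + 32725/18 = (34 + 60)/(-31) + 32725/18 = -1/31*94 + 32725/18 = -94/31 + 32725/18 = 1012783/558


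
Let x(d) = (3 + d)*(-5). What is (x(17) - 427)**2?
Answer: 277729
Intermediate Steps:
x(d) = -15 - 5*d
(x(17) - 427)**2 = ((-15 - 5*17) - 427)**2 = ((-15 - 85) - 427)**2 = (-100 - 427)**2 = (-527)**2 = 277729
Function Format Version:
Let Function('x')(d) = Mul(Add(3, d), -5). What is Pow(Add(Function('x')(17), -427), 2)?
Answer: 277729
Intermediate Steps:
Function('x')(d) = Add(-15, Mul(-5, d))
Pow(Add(Function('x')(17), -427), 2) = Pow(Add(Add(-15, Mul(-5, 17)), -427), 2) = Pow(Add(Add(-15, -85), -427), 2) = Pow(Add(-100, -427), 2) = Pow(-527, 2) = 277729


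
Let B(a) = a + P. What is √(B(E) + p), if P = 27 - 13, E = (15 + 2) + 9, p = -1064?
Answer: 32*I ≈ 32.0*I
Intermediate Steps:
E = 26 (E = 17 + 9 = 26)
P = 14
B(a) = 14 + a (B(a) = a + 14 = 14 + a)
√(B(E) + p) = √((14 + 26) - 1064) = √(40 - 1064) = √(-1024) = 32*I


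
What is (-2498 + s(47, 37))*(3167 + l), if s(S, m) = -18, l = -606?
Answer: -6443476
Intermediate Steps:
(-2498 + s(47, 37))*(3167 + l) = (-2498 - 18)*(3167 - 606) = -2516*2561 = -6443476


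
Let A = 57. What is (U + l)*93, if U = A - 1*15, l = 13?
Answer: 5115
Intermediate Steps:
U = 42 (U = 57 - 1*15 = 57 - 15 = 42)
(U + l)*93 = (42 + 13)*93 = 55*93 = 5115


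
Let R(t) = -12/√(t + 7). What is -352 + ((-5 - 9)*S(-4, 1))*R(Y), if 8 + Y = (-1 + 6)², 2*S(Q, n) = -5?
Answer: -352 - 35*√6 ≈ -437.73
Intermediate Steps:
S(Q, n) = -5/2 (S(Q, n) = (½)*(-5) = -5/2)
Y = 17 (Y = -8 + (-1 + 6)² = -8 + 5² = -8 + 25 = 17)
R(t) = -12/√(7 + t)
-352 + ((-5 - 9)*S(-4, 1))*R(Y) = -352 + ((-5 - 9)*(-5/2))*(-12/√(7 + 17)) = -352 + (-14*(-5/2))*(-√6) = -352 + 35*(-√6) = -352 - 35*√6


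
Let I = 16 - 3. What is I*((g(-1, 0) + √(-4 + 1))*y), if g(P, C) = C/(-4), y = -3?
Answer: -39*I*√3 ≈ -67.55*I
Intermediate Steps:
I = 13
g(P, C) = -C/4 (g(P, C) = C*(-¼) = -C/4)
I*((g(-1, 0) + √(-4 + 1))*y) = 13*((-¼*0 + √(-4 + 1))*(-3)) = 13*((0 + √(-3))*(-3)) = 13*((0 + I*√3)*(-3)) = 13*((I*√3)*(-3)) = 13*(-3*I*√3) = -39*I*√3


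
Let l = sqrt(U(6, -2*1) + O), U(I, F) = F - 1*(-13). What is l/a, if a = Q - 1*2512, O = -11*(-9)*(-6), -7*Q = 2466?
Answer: -7*I*sqrt(583)/20050 ≈ -0.0084298*I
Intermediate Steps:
Q = -2466/7 (Q = -1/7*2466 = -2466/7 ≈ -352.29)
O = -594 (O = 99*(-6) = -594)
U(I, F) = 13 + F (U(I, F) = F + 13 = 13 + F)
a = -20050/7 (a = -2466/7 - 1*2512 = -2466/7 - 2512 = -20050/7 ≈ -2864.3)
l = I*sqrt(583) (l = sqrt((13 - 2*1) - 594) = sqrt((13 - 2) - 594) = sqrt(11 - 594) = sqrt(-583) = I*sqrt(583) ≈ 24.145*I)
l/a = (I*sqrt(583))/(-20050/7) = (I*sqrt(583))*(-7/20050) = -7*I*sqrt(583)/20050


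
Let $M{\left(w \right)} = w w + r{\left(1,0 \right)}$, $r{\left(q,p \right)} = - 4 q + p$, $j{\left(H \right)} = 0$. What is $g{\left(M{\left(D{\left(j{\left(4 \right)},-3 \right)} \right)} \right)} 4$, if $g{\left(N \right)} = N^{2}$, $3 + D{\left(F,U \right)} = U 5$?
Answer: $409600$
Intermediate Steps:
$r{\left(q,p \right)} = p - 4 q$
$D{\left(F,U \right)} = -3 + 5 U$ ($D{\left(F,U \right)} = -3 + U 5 = -3 + 5 U$)
$M{\left(w \right)} = -4 + w^{2}$ ($M{\left(w \right)} = w w + \left(0 - 4\right) = w^{2} + \left(0 - 4\right) = w^{2} - 4 = -4 + w^{2}$)
$g{\left(M{\left(D{\left(j{\left(4 \right)},-3 \right)} \right)} \right)} 4 = \left(-4 + \left(-3 + 5 \left(-3\right)\right)^{2}\right)^{2} \cdot 4 = \left(-4 + \left(-3 - 15\right)^{2}\right)^{2} \cdot 4 = \left(-4 + \left(-18\right)^{2}\right)^{2} \cdot 4 = \left(-4 + 324\right)^{2} \cdot 4 = 320^{2} \cdot 4 = 102400 \cdot 4 = 409600$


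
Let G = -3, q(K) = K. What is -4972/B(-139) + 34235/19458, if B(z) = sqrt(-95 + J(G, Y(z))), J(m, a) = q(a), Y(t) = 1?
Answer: 34235/19458 + 2486*I*sqrt(94)/47 ≈ 1.7594 + 512.82*I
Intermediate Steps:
J(m, a) = a
B(z) = I*sqrt(94) (B(z) = sqrt(-95 + 1) = sqrt(-94) = I*sqrt(94))
-4972/B(-139) + 34235/19458 = -4972*(-I*sqrt(94)/94) + 34235/19458 = -(-2486)*I*sqrt(94)/47 + 34235*(1/19458) = 2486*I*sqrt(94)/47 + 34235/19458 = 34235/19458 + 2486*I*sqrt(94)/47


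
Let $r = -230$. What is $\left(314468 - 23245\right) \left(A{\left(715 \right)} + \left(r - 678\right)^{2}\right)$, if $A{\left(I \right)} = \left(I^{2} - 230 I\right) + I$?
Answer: $341299959742$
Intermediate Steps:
$A{\left(I \right)} = I^{2} - 229 I$
$\left(314468 - 23245\right) \left(A{\left(715 \right)} + \left(r - 678\right)^{2}\right) = \left(314468 - 23245\right) \left(715 \left(-229 + 715\right) + \left(-230 - 678\right)^{2}\right) = 291223 \left(715 \cdot 486 + \left(-908\right)^{2}\right) = 291223 \left(347490 + 824464\right) = 291223 \cdot 1171954 = 341299959742$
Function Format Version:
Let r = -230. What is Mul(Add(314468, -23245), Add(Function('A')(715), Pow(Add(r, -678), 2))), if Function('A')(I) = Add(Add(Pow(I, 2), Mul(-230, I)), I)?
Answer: 341299959742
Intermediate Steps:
Function('A')(I) = Add(Pow(I, 2), Mul(-229, I))
Mul(Add(314468, -23245), Add(Function('A')(715), Pow(Add(r, -678), 2))) = Mul(Add(314468, -23245), Add(Mul(715, Add(-229, 715)), Pow(Add(-230, -678), 2))) = Mul(291223, Add(Mul(715, 486), Pow(-908, 2))) = Mul(291223, Add(347490, 824464)) = Mul(291223, 1171954) = 341299959742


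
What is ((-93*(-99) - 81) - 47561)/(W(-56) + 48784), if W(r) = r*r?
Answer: -7687/10384 ≈ -0.74027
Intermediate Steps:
W(r) = r²
((-93*(-99) - 81) - 47561)/(W(-56) + 48784) = ((-93*(-99) - 81) - 47561)/((-56)² + 48784) = ((9207 - 81) - 47561)/(3136 + 48784) = (9126 - 47561)/51920 = -38435*1/51920 = -7687/10384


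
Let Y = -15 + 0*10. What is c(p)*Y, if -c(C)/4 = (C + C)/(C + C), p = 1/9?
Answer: 60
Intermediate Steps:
p = 1/9 ≈ 0.11111
c(C) = -4 (c(C) = -4*(C + C)/(C + C) = -4*2*C/(2*C) = -4*2*C*1/(2*C) = -4*1 = -4)
Y = -15 (Y = -15 + 0 = -15)
c(p)*Y = -4*(-15) = 60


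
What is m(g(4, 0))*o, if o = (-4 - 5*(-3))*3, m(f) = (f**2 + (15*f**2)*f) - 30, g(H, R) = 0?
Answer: -990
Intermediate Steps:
m(f) = -30 + f**2 + 15*f**3 (m(f) = (f**2 + 15*f**3) - 30 = -30 + f**2 + 15*f**3)
o = 33 (o = (-4 + 15)*3 = 11*3 = 33)
m(g(4, 0))*o = (-30 + 0**2 + 15*0**3)*33 = (-30 + 0 + 15*0)*33 = (-30 + 0 + 0)*33 = -30*33 = -990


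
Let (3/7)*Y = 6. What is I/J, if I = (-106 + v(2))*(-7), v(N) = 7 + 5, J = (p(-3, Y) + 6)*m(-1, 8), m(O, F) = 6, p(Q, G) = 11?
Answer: 329/51 ≈ 6.4510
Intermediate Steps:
Y = 14 (Y = (7/3)*6 = 14)
J = 102 (J = (11 + 6)*6 = 17*6 = 102)
v(N) = 12
I = 658 (I = (-106 + 12)*(-7) = -94*(-7) = 658)
I/J = 658/102 = 658*(1/102) = 329/51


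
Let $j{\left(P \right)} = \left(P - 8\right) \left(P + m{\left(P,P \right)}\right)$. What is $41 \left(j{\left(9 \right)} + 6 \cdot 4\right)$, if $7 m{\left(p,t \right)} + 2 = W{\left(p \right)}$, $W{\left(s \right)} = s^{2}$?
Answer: $\frac{12710}{7} \approx 1815.7$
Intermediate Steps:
$m{\left(p,t \right)} = - \frac{2}{7} + \frac{p^{2}}{7}$
$j{\left(P \right)} = \left(-8 + P\right) \left(- \frac{2}{7} + P + \frac{P^{2}}{7}\right)$ ($j{\left(P \right)} = \left(P - 8\right) \left(P + \left(- \frac{2}{7} + \frac{P^{2}}{7}\right)\right) = \left(-8 + P\right) \left(- \frac{2}{7} + P + \frac{P^{2}}{7}\right)$)
$41 \left(j{\left(9 \right)} + 6 \cdot 4\right) = 41 \left(\left(\frac{16}{7} - \frac{522}{7} - \frac{9^{2}}{7} + \frac{9^{3}}{7}\right) + 6 \cdot 4\right) = 41 \left(\left(\frac{16}{7} - \frac{522}{7} - \frac{81}{7} + \frac{1}{7} \cdot 729\right) + 24\right) = 41 \left(\left(\frac{16}{7} - \frac{522}{7} - \frac{81}{7} + \frac{729}{7}\right) + 24\right) = 41 \left(\frac{142}{7} + 24\right) = 41 \cdot \frac{310}{7} = \frac{12710}{7}$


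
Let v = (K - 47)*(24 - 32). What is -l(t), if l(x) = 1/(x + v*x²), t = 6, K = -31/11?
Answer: -11/157890 ≈ -6.9669e-5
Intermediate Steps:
K = -31/11 (K = -31*1/11 = -31/11 ≈ -2.8182)
v = 4384/11 (v = (-31/11 - 47)*(24 - 32) = -548/11*(-8) = 4384/11 ≈ 398.55)
l(x) = 1/(x + 4384*x²/11)
-l(t) = -11/(6*(11 + 4384*6)) = -11/(6*(11 + 26304)) = -11/(6*26315) = -1*11/157890 = -11/157890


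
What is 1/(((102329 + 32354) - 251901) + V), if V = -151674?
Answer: -1/268892 ≈ -3.7190e-6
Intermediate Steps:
1/(((102329 + 32354) - 251901) + V) = 1/(((102329 + 32354) - 251901) - 151674) = 1/((134683 - 251901) - 151674) = 1/(-117218 - 151674) = 1/(-268892) = -1/268892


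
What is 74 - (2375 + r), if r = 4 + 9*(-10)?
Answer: -2215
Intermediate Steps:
r = -86 (r = 4 - 90 = -86)
74 - (2375 + r) = 74 - (2375 - 86) = 74 - 1*2289 = 74 - 2289 = -2215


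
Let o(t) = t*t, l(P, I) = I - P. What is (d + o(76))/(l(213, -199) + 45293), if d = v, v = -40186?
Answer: -930/1213 ≈ -0.76669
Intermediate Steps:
o(t) = t²
d = -40186
(d + o(76))/(l(213, -199) + 45293) = (-40186 + 76²)/((-199 - 1*213) + 45293) = (-40186 + 5776)/((-199 - 213) + 45293) = -34410/(-412 + 45293) = -34410/44881 = -34410*1/44881 = -930/1213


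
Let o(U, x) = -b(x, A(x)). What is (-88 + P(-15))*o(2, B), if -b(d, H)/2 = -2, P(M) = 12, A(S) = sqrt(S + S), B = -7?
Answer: 304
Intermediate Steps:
A(S) = sqrt(2)*sqrt(S) (A(S) = sqrt(2*S) = sqrt(2)*sqrt(S))
b(d, H) = 4 (b(d, H) = -2*(-2) = 4)
o(U, x) = -4 (o(U, x) = -1*4 = -4)
(-88 + P(-15))*o(2, B) = (-88 + 12)*(-4) = -76*(-4) = 304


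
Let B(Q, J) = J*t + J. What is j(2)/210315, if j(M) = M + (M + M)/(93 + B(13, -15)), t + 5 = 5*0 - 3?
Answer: 40/4164237 ≈ 9.6056e-6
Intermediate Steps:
t = -8 (t = -5 + (5*0 - 3) = -5 + (0 - 3) = -5 - 3 = -8)
B(Q, J) = -7*J (B(Q, J) = J*(-8) + J = -8*J + J = -7*J)
j(M) = 100*M/99 (j(M) = M + (M + M)/(93 - 7*(-15)) = M + (2*M)/(93 + 105) = M + (2*M)/198 = M + (2*M)*(1/198) = M + M/99 = 100*M/99)
j(2)/210315 = ((100/99)*2)/210315 = (200/99)*(1/210315) = 40/4164237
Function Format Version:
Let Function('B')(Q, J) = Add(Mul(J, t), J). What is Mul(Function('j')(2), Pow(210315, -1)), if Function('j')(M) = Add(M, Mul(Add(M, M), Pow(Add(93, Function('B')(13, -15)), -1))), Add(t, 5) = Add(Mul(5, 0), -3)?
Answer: Rational(40, 4164237) ≈ 9.6056e-6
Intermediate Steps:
t = -8 (t = Add(-5, Add(Mul(5, 0), -3)) = Add(-5, Add(0, -3)) = Add(-5, -3) = -8)
Function('B')(Q, J) = Mul(-7, J) (Function('B')(Q, J) = Add(Mul(J, -8), J) = Add(Mul(-8, J), J) = Mul(-7, J))
Function('j')(M) = Mul(Rational(100, 99), M) (Function('j')(M) = Add(M, Mul(Add(M, M), Pow(Add(93, Mul(-7, -15)), -1))) = Add(M, Mul(Mul(2, M), Pow(Add(93, 105), -1))) = Add(M, Mul(Mul(2, M), Pow(198, -1))) = Add(M, Mul(Mul(2, M), Rational(1, 198))) = Add(M, Mul(Rational(1, 99), M)) = Mul(Rational(100, 99), M))
Mul(Function('j')(2), Pow(210315, -1)) = Mul(Mul(Rational(100, 99), 2), Pow(210315, -1)) = Mul(Rational(200, 99), Rational(1, 210315)) = Rational(40, 4164237)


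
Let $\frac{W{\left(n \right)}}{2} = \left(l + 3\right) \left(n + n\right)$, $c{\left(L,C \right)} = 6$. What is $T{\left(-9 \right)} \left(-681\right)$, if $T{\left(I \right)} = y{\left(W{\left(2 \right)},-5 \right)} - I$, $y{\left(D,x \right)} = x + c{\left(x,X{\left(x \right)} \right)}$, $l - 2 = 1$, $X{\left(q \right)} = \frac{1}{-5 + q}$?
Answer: $-6810$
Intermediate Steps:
$l = 3$ ($l = 2 + 1 = 3$)
$W{\left(n \right)} = 24 n$ ($W{\left(n \right)} = 2 \left(3 + 3\right) \left(n + n\right) = 2 \cdot 6 \cdot 2 n = 2 \cdot 12 n = 24 n$)
$y{\left(D,x \right)} = 6 + x$ ($y{\left(D,x \right)} = x + 6 = 6 + x$)
$T{\left(I \right)} = 1 - I$ ($T{\left(I \right)} = \left(6 - 5\right) - I = 1 - I$)
$T{\left(-9 \right)} \left(-681\right) = \left(1 - -9\right) \left(-681\right) = \left(1 + 9\right) \left(-681\right) = 10 \left(-681\right) = -6810$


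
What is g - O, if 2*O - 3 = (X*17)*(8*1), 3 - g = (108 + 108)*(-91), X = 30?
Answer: 35235/2 ≈ 17618.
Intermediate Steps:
g = 19659 (g = 3 - (108 + 108)*(-91) = 3 - 216*(-91) = 3 - 1*(-19656) = 3 + 19656 = 19659)
O = 4083/2 (O = 3/2 + ((30*17)*(8*1))/2 = 3/2 + (510*8)/2 = 3/2 + (1/2)*4080 = 3/2 + 2040 = 4083/2 ≈ 2041.5)
g - O = 19659 - 1*4083/2 = 19659 - 4083/2 = 35235/2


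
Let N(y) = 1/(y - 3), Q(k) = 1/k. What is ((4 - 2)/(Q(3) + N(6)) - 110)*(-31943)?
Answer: 3417901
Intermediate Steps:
Q(k) = 1/k
N(y) = 1/(-3 + y)
((4 - 2)/(Q(3) + N(6)) - 110)*(-31943) = ((4 - 2)/(1/3 + 1/(-3 + 6)) - 110)*(-31943) = (2/(1/3 + 1/3) - 110)*(-31943) = (2/(2/3) - 110)*(-31943) = ((3/2)*2 - 110)*(-31943) = (3 - 110)*(-31943) = -107*(-31943) = 3417901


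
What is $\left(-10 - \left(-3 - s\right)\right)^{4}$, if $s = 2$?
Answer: $625$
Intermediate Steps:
$\left(-10 - \left(-3 - s\right)\right)^{4} = \left(-10 - \left(-3 - 2\right)\right)^{4} = \left(-10 - -5\right)^{4} = \left(-10 + 5\right)^{4} = \left(-5\right)^{4} = 625$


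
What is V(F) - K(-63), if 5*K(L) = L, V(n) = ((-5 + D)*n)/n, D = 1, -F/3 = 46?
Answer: 43/5 ≈ 8.6000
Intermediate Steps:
F = -138 (F = -3*46 = -138)
V(n) = -4 (V(n) = ((-5 + 1)*n)/n = (-4*n)/n = -4)
K(L) = L/5
V(F) - K(-63) = -4 - (-63)/5 = -4 - 1*(-63/5) = -4 + 63/5 = 43/5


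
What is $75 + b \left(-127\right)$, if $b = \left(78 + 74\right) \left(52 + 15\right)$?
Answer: $-1293293$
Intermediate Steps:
$b = 10184$ ($b = 152 \cdot 67 = 10184$)
$75 + b \left(-127\right) = 75 + 10184 \left(-127\right) = 75 - 1293368 = -1293293$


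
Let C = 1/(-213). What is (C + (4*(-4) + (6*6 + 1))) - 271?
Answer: -53251/213 ≈ -250.00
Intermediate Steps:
C = -1/213 ≈ -0.0046948
(C + (4*(-4) + (6*6 + 1))) - 271 = (-1/213 + (4*(-4) + (6*6 + 1))) - 271 = (-1/213 + (-16 + (36 + 1))) - 271 = (-1/213 + (-16 + 37)) - 271 = (-1/213 + 21) - 271 = 4472/213 - 271 = -53251/213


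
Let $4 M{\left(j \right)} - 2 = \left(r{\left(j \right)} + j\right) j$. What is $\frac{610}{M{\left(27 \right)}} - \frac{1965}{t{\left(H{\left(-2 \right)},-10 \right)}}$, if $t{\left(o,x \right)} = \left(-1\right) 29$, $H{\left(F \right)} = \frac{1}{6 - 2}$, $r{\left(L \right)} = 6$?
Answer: $\frac{1825505}{25897} \approx 70.491$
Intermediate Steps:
$M{\left(j \right)} = \frac{1}{2} + \frac{j \left(6 + j\right)}{4}$ ($M{\left(j \right)} = \frac{1}{2} + \frac{\left(6 + j\right) j}{4} = \frac{1}{2} + \frac{j \left(6 + j\right)}{4}$)
$H{\left(F \right)} = \frac{1}{4}$ ($H{\left(F \right)} = \frac{1}{6 - 2} = \frac{1}{4}$)
$t{\left(o,x \right)} = -29$
$\frac{610}{M{\left(27 \right)}} - \frac{1965}{t{\left(H{\left(-2 \right)},-10 \right)}} = \frac{610}{\frac{1}{2} + \frac{27^{2}}{4} + \frac{3}{2} \cdot 27} - \frac{1965}{-29} = \frac{610}{\frac{1}{2} + \frac{1}{4} \cdot 729 + \frac{81}{2}} - - \frac{1965}{29} = \frac{610}{\frac{1}{2} + \frac{729}{4} + \frac{81}{2}} + \frac{1965}{29} = \frac{610}{\frac{893}{4}} + \frac{1965}{29} = 610 \cdot \frac{4}{893} + \frac{1965}{29} = \frac{2440}{893} + \frac{1965}{29} = \frac{1825505}{25897}$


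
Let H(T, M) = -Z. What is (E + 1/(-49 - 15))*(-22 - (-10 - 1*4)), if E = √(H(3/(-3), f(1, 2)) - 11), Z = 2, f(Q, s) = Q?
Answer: ⅛ - 8*I*√13 ≈ 0.125 - 28.844*I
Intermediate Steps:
H(T, M) = -2 (H(T, M) = -1*2 = -2)
E = I*√13 (E = √(-2 - 11) = √(-13) = I*√13 ≈ 3.6056*I)
(E + 1/(-49 - 15))*(-22 - (-10 - 1*4)) = (I*√13 + 1/(-49 - 15))*(-22 - (-10 - 1*4)) = (I*√13 + 1/(-64))*(-22 - (-10 - 4)) = (I*√13 - 1/64)*(-22 - 1*(-14)) = (-1/64 + I*√13)*(-22 + 14) = (-1/64 + I*√13)*(-8) = ⅛ - 8*I*√13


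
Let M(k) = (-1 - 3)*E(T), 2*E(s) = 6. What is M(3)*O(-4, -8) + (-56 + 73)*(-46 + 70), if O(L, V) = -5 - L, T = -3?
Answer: 420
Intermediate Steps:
E(s) = 3 (E(s) = (½)*6 = 3)
M(k) = -12 (M(k) = (-1 - 3)*3 = -4*3 = -12)
M(3)*O(-4, -8) + (-56 + 73)*(-46 + 70) = -12*(-5 - 1*(-4)) + (-56 + 73)*(-46 + 70) = -12*(-5 + 4) + 17*24 = -12*(-1) + 408 = 12 + 408 = 420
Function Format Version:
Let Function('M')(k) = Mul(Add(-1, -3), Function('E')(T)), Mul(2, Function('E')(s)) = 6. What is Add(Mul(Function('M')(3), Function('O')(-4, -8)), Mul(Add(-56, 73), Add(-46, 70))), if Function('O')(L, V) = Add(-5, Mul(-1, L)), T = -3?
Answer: 420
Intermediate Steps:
Function('E')(s) = 3 (Function('E')(s) = Mul(Rational(1, 2), 6) = 3)
Function('M')(k) = -12 (Function('M')(k) = Mul(Add(-1, -3), 3) = Mul(-4, 3) = -12)
Add(Mul(Function('M')(3), Function('O')(-4, -8)), Mul(Add(-56, 73), Add(-46, 70))) = Add(Mul(-12, Add(-5, Mul(-1, -4))), Mul(Add(-56, 73), Add(-46, 70))) = Add(Mul(-12, Add(-5, 4)), Mul(17, 24)) = Add(Mul(-12, -1), 408) = Add(12, 408) = 420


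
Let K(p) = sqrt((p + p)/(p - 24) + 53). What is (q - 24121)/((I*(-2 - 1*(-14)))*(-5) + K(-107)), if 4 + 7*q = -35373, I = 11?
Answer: 17657207040/399395101 + 204224*sqrt(937567)/399395101 ≈ 44.705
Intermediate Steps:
q = -35377/7 (q = -4/7 + (1/7)*(-35373) = -4/7 - 35373/7 = -35377/7 ≈ -5053.9)
K(p) = sqrt(53 + 2*p/(-24 + p)) (K(p) = sqrt((2*p)/(-24 + p) + 53) = sqrt(2*p/(-24 + p) + 53) = sqrt(53 + 2*p/(-24 + p)))
(q - 24121)/((I*(-2 - 1*(-14)))*(-5) + K(-107)) = (-35377/7 - 24121)/((11*(-2 - 1*(-14)))*(-5) + sqrt((-1272 + 55*(-107))/(-24 - 107))) = -204224/(7*((11*(-2 + 14))*(-5) + sqrt((-1272 - 5885)/(-131)))) = -204224/(7*((11*12)*(-5) + sqrt(-1/131*(-7157)))) = -204224/(7*(132*(-5) + sqrt(7157/131))) = -204224/(7*(-660 + sqrt(937567)/131))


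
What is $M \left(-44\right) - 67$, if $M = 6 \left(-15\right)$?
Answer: $3893$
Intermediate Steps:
$M = -90$
$M \left(-44\right) - 67 = \left(-90\right) \left(-44\right) - 67 = 3960 - 67 = 3893$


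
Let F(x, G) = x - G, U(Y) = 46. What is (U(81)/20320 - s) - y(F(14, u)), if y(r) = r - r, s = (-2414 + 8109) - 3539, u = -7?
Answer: -21904937/10160 ≈ -2156.0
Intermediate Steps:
s = 2156 (s = 5695 - 3539 = 2156)
y(r) = 0
(U(81)/20320 - s) - y(F(14, u)) = (46/20320 - 1*2156) - 1*0 = (46*(1/20320) - 2156) + 0 = (23/10160 - 2156) + 0 = -21904937/10160 + 0 = -21904937/10160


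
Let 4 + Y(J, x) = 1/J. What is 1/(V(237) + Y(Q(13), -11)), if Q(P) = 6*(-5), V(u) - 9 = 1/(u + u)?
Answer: 1185/5888 ≈ 0.20126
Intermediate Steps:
V(u) = 9 + 1/(2*u) (V(u) = 9 + 1/(u + u) = 9 + 1/(2*u))
Q(P) = -30
Y(J, x) = -4 + 1/J
1/(V(237) + Y(Q(13), -11)) = 1/((9 + (½)/237) + (-4 + 1/(-30))) = 1/((9 + (½)*(1/237)) + (-4 - 1/30)) = 1/((9 + 1/474) - 121/30) = 1/(4267/474 - 121/30) = 1/(5888/1185) = 1185/5888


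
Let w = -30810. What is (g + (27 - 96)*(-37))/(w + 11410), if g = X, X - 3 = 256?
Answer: -703/4850 ≈ -0.14495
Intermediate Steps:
X = 259 (X = 3 + 256 = 259)
g = 259
(g + (27 - 96)*(-37))/(w + 11410) = (259 + (27 - 96)*(-37))/(-30810 + 11410) = (259 - 69*(-37))/(-19400) = (259 + 2553)*(-1/19400) = 2812*(-1/19400) = -703/4850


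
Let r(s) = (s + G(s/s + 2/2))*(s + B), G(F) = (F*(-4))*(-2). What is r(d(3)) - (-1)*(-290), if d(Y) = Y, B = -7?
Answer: -366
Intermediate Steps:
G(F) = 8*F (G(F) = -4*F*(-2) = 8*F)
r(s) = (-7 + s)*(16 + s) (r(s) = (s + 8*(s/s + 2/2))*(s - 7) = (s + 8*(1 + 2*(1/2)))*(-7 + s) = (s + 8*(1 + 1))*(-7 + s) = (s + 8*2)*(-7 + s) = (s + 16)*(-7 + s) = (16 + s)*(-7 + s) = (-7 + s)*(16 + s))
r(d(3)) - (-1)*(-290) = (-112 + 3**2 + 9*3) - (-1)*(-290) = (-112 + 9 + 27) - 1*290 = -76 - 290 = -366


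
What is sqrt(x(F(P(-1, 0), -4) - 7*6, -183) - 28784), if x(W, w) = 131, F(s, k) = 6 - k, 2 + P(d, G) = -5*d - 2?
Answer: I*sqrt(28653) ≈ 169.27*I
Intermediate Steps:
P(d, G) = -4 - 5*d (P(d, G) = -2 + (-5*d - 2) = -2 + (-2 - 5*d) = -4 - 5*d)
sqrt(x(F(P(-1, 0), -4) - 7*6, -183) - 28784) = sqrt(131 - 28784) = sqrt(-28653) = I*sqrt(28653)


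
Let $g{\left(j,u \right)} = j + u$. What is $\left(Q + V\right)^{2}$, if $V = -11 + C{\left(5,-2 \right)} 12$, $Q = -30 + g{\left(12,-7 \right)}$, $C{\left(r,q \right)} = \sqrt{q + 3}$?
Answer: $576$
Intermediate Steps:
$C{\left(r,q \right)} = \sqrt{3 + q}$
$Q = -25$ ($Q = -30 + \left(12 - 7\right) = -30 + 5 = -25$)
$V = 1$ ($V = -11 + \sqrt{3 - 2} \cdot 12 = -11 + \sqrt{1} \cdot 12 = -11 + 1 \cdot 12 = -11 + 12 = 1$)
$\left(Q + V\right)^{2} = \left(-25 + 1\right)^{2} = \left(-24\right)^{2} = 576$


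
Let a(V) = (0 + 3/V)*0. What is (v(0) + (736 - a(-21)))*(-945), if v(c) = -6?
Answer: -689850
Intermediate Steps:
a(V) = 0 (a(V) = (3/V)*0 = 0)
(v(0) + (736 - a(-21)))*(-945) = (-6 + (736 - 1*0))*(-945) = (-6 + (736 + 0))*(-945) = (-6 + 736)*(-945) = 730*(-945) = -689850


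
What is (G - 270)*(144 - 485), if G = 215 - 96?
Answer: 51491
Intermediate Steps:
G = 119
(G - 270)*(144 - 485) = (119 - 270)*(144 - 485) = -151*(-341) = 51491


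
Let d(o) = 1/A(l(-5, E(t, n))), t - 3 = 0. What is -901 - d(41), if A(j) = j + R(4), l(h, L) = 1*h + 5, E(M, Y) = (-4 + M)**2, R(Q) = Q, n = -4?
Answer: -3605/4 ≈ -901.25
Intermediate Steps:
t = 3 (t = 3 + 0 = 3)
l(h, L) = 5 + h (l(h, L) = h + 5 = 5 + h)
A(j) = 4 + j (A(j) = j + 4 = 4 + j)
d(o) = 1/4 (d(o) = 1/(4 + (5 - 5)) = 1/(4 + 0) = 1/4)
-901 - d(41) = -901 - 1*1/4 = -901 - 1/4 = -3605/4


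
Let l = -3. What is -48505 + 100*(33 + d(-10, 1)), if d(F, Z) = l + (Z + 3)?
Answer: -45105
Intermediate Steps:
d(F, Z) = Z (d(F, Z) = -3 + (Z + 3) = -3 + (3 + Z) = Z)
-48505 + 100*(33 + d(-10, 1)) = -48505 + 100*(33 + 1) = -48505 + 100*34 = -48505 + 3400 = -45105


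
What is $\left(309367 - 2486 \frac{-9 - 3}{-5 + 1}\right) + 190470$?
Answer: $492379$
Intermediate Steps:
$\left(309367 - 2486 \frac{-9 - 3}{-5 + 1}\right) + 190470 = \left(309367 - 2486 \left(- \frac{12}{-4}\right)\right) + 190470 = \left(309367 - 2486 \left(\left(-12\right) \left(- \frac{1}{4}\right)\right)\right) + 190470 = \left(309367 - 7458\right) + 190470 = 301909 + 190470 = 492379$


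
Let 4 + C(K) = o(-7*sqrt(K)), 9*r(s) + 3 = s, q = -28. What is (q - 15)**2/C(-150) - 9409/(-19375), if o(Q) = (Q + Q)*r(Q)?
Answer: (-61256117*I + 658630*sqrt(6))/(38750*(35*sqrt(6) + 2456*I)) ≈ -0.64227 - 0.039372*I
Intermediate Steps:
r(s) = -1/3 + s/9
o(Q) = 2*Q*(-1/3 + Q/9) (o(Q) = (Q + Q)*(-1/3 + Q/9) = (2*Q)*(-1/3 + Q/9) = 2*Q*(-1/3 + Q/9))
C(K) = -4 - 14*sqrt(K)*(-3 - 7*sqrt(K))/9 (C(K) = -4 + 2*(-7*sqrt(K))*(-3 - 7*sqrt(K))/9 = -4 - 14*sqrt(K)*(-3 - 7*sqrt(K))/9)
(q - 15)**2/C(-150) - 9409/(-19375) = (-28 - 15)**2/(-4 + 14*sqrt(-150)/3 + (98/9)*(-150)) - 9409/(-19375) = (-43)**2/(-4 + 14*(5*I*sqrt(6))/3 - 4900/3) - 9409*(-1/19375) = 1849/(-4 + 70*I*sqrt(6)/3 - 4900/3) + 9409/19375 = 1849/(-4912/3 + 70*I*sqrt(6)/3) + 9409/19375 = 9409/19375 + 1849/(-4912/3 + 70*I*sqrt(6)/3)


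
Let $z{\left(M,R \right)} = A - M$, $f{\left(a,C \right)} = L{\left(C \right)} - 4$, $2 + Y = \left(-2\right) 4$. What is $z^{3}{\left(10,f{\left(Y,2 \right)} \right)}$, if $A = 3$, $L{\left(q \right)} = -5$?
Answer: $-343$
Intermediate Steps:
$Y = -10$ ($Y = -2 - 8 = -10$)
$f{\left(a,C \right)} = -9$ ($f{\left(a,C \right)} = -5 - 4 = -9$)
$z{\left(M,R \right)} = 3 - M$
$z^{3}{\left(10,f{\left(Y,2 \right)} \right)} = \left(3 - 10\right)^{3} = \left(-7\right)^{3} = -343$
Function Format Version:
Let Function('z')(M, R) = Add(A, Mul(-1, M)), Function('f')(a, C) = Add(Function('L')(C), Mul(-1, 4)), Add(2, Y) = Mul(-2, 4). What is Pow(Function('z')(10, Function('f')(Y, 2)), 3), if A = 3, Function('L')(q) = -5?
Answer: -343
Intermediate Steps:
Y = -10 (Y = Add(-2, Mul(-2, 4)) = Add(-2, -8) = -10)
Function('f')(a, C) = -9 (Function('f')(a, C) = Add(-5, Mul(-1, 4)) = Add(-5, -4) = -9)
Function('z')(M, R) = Add(3, Mul(-1, M))
Pow(Function('z')(10, Function('f')(Y, 2)), 3) = Pow(Add(3, Mul(-1, 10)), 3) = Pow(Add(3, -10), 3) = Pow(-7, 3) = -343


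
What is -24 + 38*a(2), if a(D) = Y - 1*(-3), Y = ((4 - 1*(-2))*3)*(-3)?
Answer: -1962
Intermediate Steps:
Y = -54 (Y = ((4 + 2)*3)*(-3) = (6*3)*(-3) = 18*(-3) = -54)
a(D) = -51 (a(D) = -54 - 1*(-3) = -54 + 3 = -51)
-24 + 38*a(2) = -24 + 38*(-51) = -24 - 1938 = -1962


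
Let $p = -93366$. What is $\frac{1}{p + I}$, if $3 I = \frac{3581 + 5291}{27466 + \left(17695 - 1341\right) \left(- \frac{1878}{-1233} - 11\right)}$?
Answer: $- \frac{6551288}{611667707341} \approx -1.0711 \cdot 10^{-5}$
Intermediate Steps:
$I = - \frac{151933}{6551288}$ ($I = \frac{\left(3581 + 5291\right) \frac{1}{27466 + \left(17695 - 1341\right) \left(- \frac{1878}{-1233} - 11\right)}}{3} = \frac{8872 \frac{1}{27466 + 16354 \left(\left(-1878\right) \left(- \frac{1}{1233}\right) - 11\right)}}{3} = \frac{8872 \frac{1}{27466 + 16354 \left(\frac{626}{411} - 11\right)}}{3} = \frac{8872 \frac{1}{27466 + 16354 \left(- \frac{3895}{411}\right)}}{3} = \frac{8872 \frac{1}{27466 - \frac{63698830}{411}}}{3} = \frac{8872 \frac{1}{- \frac{52410304}{411}}}{3} = \frac{8872 \left(- \frac{411}{52410304}\right)}{3} = \frac{1}{3} \left(- \frac{455799}{6551288}\right) = - \frac{151933}{6551288} \approx -0.023191$)
$\frac{1}{p + I} = \frac{1}{-93366 - \frac{151933}{6551288}} = \frac{1}{- \frac{611667707341}{6551288}} = - \frac{6551288}{611667707341}$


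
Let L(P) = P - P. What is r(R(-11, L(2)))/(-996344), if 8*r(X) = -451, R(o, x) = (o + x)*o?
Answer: 451/7970752 ≈ 5.6582e-5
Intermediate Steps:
L(P) = 0
R(o, x) = o*(o + x)
r(X) = -451/8 (r(X) = (⅛)*(-451) = -451/8)
r(R(-11, L(2)))/(-996344) = -451/8/(-996344) = -451/8*(-1/996344) = 451/7970752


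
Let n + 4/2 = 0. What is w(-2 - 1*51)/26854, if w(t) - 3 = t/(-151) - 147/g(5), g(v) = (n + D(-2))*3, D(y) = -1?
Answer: 8917/12164862 ≈ 0.00073301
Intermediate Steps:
n = -2 (n = -2 + 0 = -2)
g(v) = -9 (g(v) = (-2 - 1)*3 = -3*3 = -9)
w(t) = 58/3 - t/151 (w(t) = 3 + (t/(-151) - 147/(-9)) = 3 + (t*(-1/151) - 147*(-⅑)) = 3 + (-t/151 + 49/3) = 3 + (49/3 - t/151) = 58/3 - t/151)
w(-2 - 1*51)/26854 = (58/3 - (-2 - 1*51)/151)/26854 = (58/3 - (-2 - 51)/151)*(1/26854) = (58/3 - 1/151*(-53))*(1/26854) = (58/3 + 53/151)*(1/26854) = (8917/453)*(1/26854) = 8917/12164862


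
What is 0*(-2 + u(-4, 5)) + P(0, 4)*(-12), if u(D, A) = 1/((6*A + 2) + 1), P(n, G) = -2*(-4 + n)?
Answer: -96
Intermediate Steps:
P(n, G) = 8 - 2*n
u(D, A) = 1/(3 + 6*A) (u(D, A) = 1/((2 + 6*A) + 1) = 1/(3 + 6*A))
0*(-2 + u(-4, 5)) + P(0, 4)*(-12) = 0*(-2 + 1/(3*(1 + 2*5))) + (8 - 2*0)*(-12) = 0*(-2 + 1/(3*(1 + 10))) + (8 + 0)*(-12) = 0*(-2 + (⅓)/11) + 8*(-12) = 0*(-2 + (⅓)*(1/11)) - 96 = 0*(-2 + 1/33) - 96 = 0*(-65/33) - 96 = 0 - 96 = -96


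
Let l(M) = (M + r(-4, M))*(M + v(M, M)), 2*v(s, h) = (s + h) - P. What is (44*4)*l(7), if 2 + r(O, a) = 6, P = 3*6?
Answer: 9680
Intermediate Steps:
P = 18
v(s, h) = -9 + h/2 + s/2 (v(s, h) = ((s + h) - 1*18)/2 = ((h + s) - 18)/2 = (-18 + h + s)/2 = -9 + h/2 + s/2)
r(O, a) = 4 (r(O, a) = -2 + 6 = 4)
l(M) = (-9 + 2*M)*(4 + M) (l(M) = (M + 4)*(M + (-9 + M/2 + M/2)) = (4 + M)*(M + (-9 + M)) = (4 + M)*(-9 + 2*M) = (-9 + 2*M)*(4 + M))
(44*4)*l(7) = (44*4)*(-36 - 1*7 + 2*7²) = 176*(-36 - 7 + 2*49) = 176*(-36 - 7 + 98) = 176*55 = 9680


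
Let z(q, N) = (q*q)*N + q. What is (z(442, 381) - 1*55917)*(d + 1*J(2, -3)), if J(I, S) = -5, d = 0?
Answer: -371891045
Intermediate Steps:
z(q, N) = q + N*q**2 (z(q, N) = q**2*N + q = N*q**2 + q = q + N*q**2)
(z(442, 381) - 1*55917)*(d + 1*J(2, -3)) = (442*(1 + 381*442) - 1*55917)*(0 + 1*(-5)) = (442*(1 + 168402) - 55917)*(0 - 5) = (442*168403 - 55917)*(-5) = (74434126 - 55917)*(-5) = 74378209*(-5) = -371891045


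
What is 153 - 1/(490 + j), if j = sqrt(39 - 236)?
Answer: 36764951/240297 + I*sqrt(197)/240297 ≈ 153.0 + 5.841e-5*I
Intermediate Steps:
j = I*sqrt(197) (j = sqrt(-197) = I*sqrt(197) ≈ 14.036*I)
153 - 1/(490 + j) = 153 - 1/(490 + I*sqrt(197))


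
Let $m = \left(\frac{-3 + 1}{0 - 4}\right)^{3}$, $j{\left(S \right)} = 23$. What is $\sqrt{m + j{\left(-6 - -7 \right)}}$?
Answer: $\frac{\sqrt{370}}{4} \approx 4.8088$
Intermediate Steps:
$m = \frac{1}{8}$ ($m = \left(- \frac{2}{-4}\right)^{3} = \left(\left(-2\right) \left(- \frac{1}{4}\right)\right)^{3} = \left(\frac{1}{2}\right)^{3} = \frac{1}{8} \approx 0.125$)
$\sqrt{m + j{\left(-6 - -7 \right)}} = \sqrt{\frac{1}{8} + 23} = \sqrt{\frac{185}{8}} = \frac{\sqrt{370}}{4}$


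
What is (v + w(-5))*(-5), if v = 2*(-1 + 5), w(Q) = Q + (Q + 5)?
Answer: -15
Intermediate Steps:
w(Q) = 5 + 2*Q (w(Q) = Q + (5 + Q) = 5 + 2*Q)
v = 8 (v = 2*4 = 8)
(v + w(-5))*(-5) = (8 + (5 + 2*(-5)))*(-5) = (8 + (5 - 10))*(-5) = (8 - 5)*(-5) = 3*(-5) = -15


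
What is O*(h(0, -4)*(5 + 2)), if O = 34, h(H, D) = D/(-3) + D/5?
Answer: 1904/15 ≈ 126.93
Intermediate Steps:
h(H, D) = -2*D/15 (h(H, D) = D*(-1/3) + D*(1/5) = -D/3 + D/5 = -2*D/15)
O*(h(0, -4)*(5 + 2)) = 34*((-2/15*(-4))*(5 + 2)) = 34*((8/15)*7) = 34*(56/15) = 1904/15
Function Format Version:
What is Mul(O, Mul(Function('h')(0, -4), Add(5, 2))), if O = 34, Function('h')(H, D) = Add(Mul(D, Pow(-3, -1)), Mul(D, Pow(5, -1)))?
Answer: Rational(1904, 15) ≈ 126.93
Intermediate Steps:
Function('h')(H, D) = Mul(Rational(-2, 15), D) (Function('h')(H, D) = Add(Mul(D, Rational(-1, 3)), Mul(D, Rational(1, 5))) = Add(Mul(Rational(-1, 3), D), Mul(Rational(1, 5), D)) = Mul(Rational(-2, 15), D))
Mul(O, Mul(Function('h')(0, -4), Add(5, 2))) = Mul(34, Mul(Mul(Rational(-2, 15), -4), Add(5, 2))) = Mul(34, Mul(Rational(8, 15), 7)) = Mul(34, Rational(56, 15)) = Rational(1904, 15)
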